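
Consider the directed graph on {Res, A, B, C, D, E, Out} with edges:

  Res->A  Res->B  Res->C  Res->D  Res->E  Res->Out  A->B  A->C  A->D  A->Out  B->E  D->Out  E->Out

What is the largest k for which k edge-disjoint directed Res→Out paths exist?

Assign every edge capacity 1; by Menger, the answer equals the max flow.
Path Res→Out (+1); total 1.
Path Res→A→Out (+1); total 2.
Path Res→D→Out (+1); total 3.
Path Res→E→Out (+1); total 4.
No residual Res→Out path; max flow = 4.
Certifying cut of size 4: {E→Out, Res→A, Res→D, Res→Out}.

4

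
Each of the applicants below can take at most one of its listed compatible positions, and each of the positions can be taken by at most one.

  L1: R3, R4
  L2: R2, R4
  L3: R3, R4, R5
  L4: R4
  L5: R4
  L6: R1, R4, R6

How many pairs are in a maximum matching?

Unit-capacity flow: source→left, listed edges, right→sink; max matching = max flow.
Augmenting path L1→R3 (+1); matched 1.
Augmenting path L2→R2 (+1); matched 2.
Augmenting path L3→R4 (+1); matched 3.
Augmenting path L6→R1 (+1); matched 4.
Augmenting path L4→R4→L3→R5 (+1); matched 5.
No augmenting path remains; maximum matching = 5.
König certificate: {L1, L2, L3, L6, R4} is a vertex cover of size 5 (every listed pair touches it), so no matching can be larger.

5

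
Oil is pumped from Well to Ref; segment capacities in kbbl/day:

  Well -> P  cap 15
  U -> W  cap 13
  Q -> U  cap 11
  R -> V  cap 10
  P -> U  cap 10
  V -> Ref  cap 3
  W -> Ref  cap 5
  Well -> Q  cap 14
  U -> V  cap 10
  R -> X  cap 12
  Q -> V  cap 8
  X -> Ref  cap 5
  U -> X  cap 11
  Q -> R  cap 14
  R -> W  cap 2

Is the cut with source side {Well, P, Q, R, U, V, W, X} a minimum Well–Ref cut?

Yes — it is a minimum cut (capacity 13).

Given cut capacity: 3 + 5 + 5 = 13.
Augment Well→Q→V→Ref: bottleneck 3, flow now 3.
Augment Well→P→U→W→Ref: bottleneck 5, flow now 8.
Augment Well→P→U→X→Ref: bottleneck 5, flow now 13.
No augmenting path remains; maximum flow = 13.
Cut capacity 13 equals the max flow, so it is a minimum cut.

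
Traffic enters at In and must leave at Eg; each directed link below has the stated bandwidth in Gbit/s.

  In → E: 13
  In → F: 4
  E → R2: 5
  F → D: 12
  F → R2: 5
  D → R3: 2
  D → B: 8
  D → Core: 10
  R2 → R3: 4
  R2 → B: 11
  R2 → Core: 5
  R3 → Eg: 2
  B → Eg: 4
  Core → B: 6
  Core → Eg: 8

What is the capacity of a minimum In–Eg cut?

9

Augment In→E→R2→R3→Eg: bottleneck 2, flow now 2.
Augment In→E→R2→B→Eg: bottleneck 3, flow now 5.
Augment In→F→D→B→Eg: bottleneck 1, flow now 6.
Augment In→F→D→Core→Eg: bottleneck 3, flow now 9.
No augmenting path remains; maximum flow = 9.
By max-flow min-cut, the minimum cut capacity equals the max flow.
In the residual graph, reachable from In: {In, E}.
Min-cut edges: In→F (4), E→R2 (5); capacity 4 + 5 = 9.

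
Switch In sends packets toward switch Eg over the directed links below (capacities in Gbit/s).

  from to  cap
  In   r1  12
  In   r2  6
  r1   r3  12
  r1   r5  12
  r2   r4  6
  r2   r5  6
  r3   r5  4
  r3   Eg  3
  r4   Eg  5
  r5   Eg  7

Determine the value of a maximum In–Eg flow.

15

Augment In→r1→r3→Eg: bottleneck 3, flow now 3.
Augment In→r1→r5→Eg: bottleneck 7, flow now 10.
Augment In→r2→r4→Eg: bottleneck 5, flow now 15.
No augmenting path remains; maximum flow = 15.
In the residual graph, reachable from In: {In, r1, r2, r3, r4, r5}.
Min-cut edges: r3→Eg (3), r4→Eg (5), r5→Eg (7); capacity 3 + 5 + 7 = 15.
This cut is saturated, so no flow can exceed 15.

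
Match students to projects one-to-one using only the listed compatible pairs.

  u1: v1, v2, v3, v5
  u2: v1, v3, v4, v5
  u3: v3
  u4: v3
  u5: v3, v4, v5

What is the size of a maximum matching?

4

Unit-capacity flow: source→left, listed edges, right→sink; max matching = max flow.
Augmenting path u1→v1 (+1); matched 1.
Augmenting path u2→v3 (+1); matched 2.
Augmenting path u5→v4 (+1); matched 3.
Augmenting path u3→v3→u2→v5 (+1); matched 4.
No augmenting path remains; maximum matching = 4.
König certificate: {u1, u2, u5, v3} is a vertex cover of size 4 (every listed pair touches it), so no matching can be larger.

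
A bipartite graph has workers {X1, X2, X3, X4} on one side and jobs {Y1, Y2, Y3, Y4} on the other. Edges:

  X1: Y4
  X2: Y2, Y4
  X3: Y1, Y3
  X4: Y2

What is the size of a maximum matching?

Unit-capacity flow: source→left, listed edges, right→sink; max matching = max flow.
Augmenting path X1→Y4 (+1); matched 1.
Augmenting path X2→Y2 (+1); matched 2.
Augmenting path X3→Y1 (+1); matched 3.
No augmenting path remains; maximum matching = 3.
König certificate: {X3, Y2, Y4} is a vertex cover of size 3 (every listed pair touches it), so no matching can be larger.

3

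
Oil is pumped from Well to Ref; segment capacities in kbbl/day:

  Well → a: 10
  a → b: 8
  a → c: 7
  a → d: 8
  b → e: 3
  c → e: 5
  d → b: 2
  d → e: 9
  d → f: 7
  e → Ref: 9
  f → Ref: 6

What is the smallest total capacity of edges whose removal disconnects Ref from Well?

10

Augment Well→a→b→e→Ref: bottleneck 3, flow now 3.
Augment Well→a→c→e→Ref: bottleneck 5, flow now 8.
Augment Well→a→d→e→Ref: bottleneck 1, flow now 9.
Augment Well→a→d→f→Ref: bottleneck 1, flow now 10.
No augmenting path remains; maximum flow = 10.
By max-flow min-cut, the minimum cut capacity equals the max flow.
In the residual graph, reachable from Well: {Well}.
Min-cut edges: Well→a (10); capacity 10 = 10.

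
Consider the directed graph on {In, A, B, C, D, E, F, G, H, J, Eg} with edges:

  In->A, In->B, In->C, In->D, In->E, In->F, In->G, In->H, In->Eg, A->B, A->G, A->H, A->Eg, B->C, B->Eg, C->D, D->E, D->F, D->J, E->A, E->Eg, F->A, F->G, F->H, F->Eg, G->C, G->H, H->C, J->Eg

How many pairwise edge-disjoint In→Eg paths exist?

6

Assign every edge capacity 1; by Menger, the answer equals the max flow.
Path In→Eg (+1); total 1.
Path In→A→Eg (+1); total 2.
Path In→B→Eg (+1); total 3.
Path In→E→Eg (+1); total 4.
Path In→F→Eg (+1); total 5.
Path In→D→J→Eg (+1); total 6.
No residual In→Eg path; max flow = 6.
Certifying cut of size 6: {A→Eg, B→Eg, D→J, E→Eg, F→Eg, In→Eg}.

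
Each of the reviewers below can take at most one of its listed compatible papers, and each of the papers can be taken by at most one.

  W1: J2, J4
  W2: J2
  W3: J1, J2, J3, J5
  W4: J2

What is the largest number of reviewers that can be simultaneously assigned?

3

Unit-capacity flow: source→left, listed edges, right→sink; max matching = max flow.
Augmenting path W1→J2 (+1); matched 1.
Augmenting path W3→J1 (+1); matched 2.
Augmenting path W2→J2→W1→J4 (+1); matched 3.
No augmenting path remains; maximum matching = 3.
König certificate: {W1, W3, J2} is a vertex cover of size 3 (every listed pair touches it), so no matching can be larger.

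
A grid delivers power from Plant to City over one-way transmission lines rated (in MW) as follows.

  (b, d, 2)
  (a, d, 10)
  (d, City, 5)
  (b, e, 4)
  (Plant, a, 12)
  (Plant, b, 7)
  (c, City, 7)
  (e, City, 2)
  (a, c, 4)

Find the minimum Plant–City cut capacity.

11

Augment Plant→a→c→City: bottleneck 4, flow now 4.
Augment Plant→a→d→City: bottleneck 5, flow now 9.
Augment Plant→b→e→City: bottleneck 2, flow now 11.
No augmenting path remains; maximum flow = 11.
By max-flow min-cut, the minimum cut capacity equals the max flow.
In the residual graph, reachable from Plant: {Plant, a, b, d, e}.
Min-cut edges: a→c (4), d→City (5), e→City (2); capacity 4 + 5 + 2 = 11.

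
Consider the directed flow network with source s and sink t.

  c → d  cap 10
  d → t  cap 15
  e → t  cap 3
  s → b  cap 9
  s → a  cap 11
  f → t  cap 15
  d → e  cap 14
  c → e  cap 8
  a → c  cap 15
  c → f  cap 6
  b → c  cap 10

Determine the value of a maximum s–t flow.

19

Augment s→a→c→d→t: bottleneck 10, flow now 10.
Augment s→a→c→e→t: bottleneck 1, flow now 11.
Augment s→b→c→e→t: bottleneck 2, flow now 13.
Augment s→b→c→f→t: bottleneck 6, flow now 19.
No augmenting path remains; maximum flow = 19.
In the residual graph, reachable from s: {s, a, b, c, e}.
Min-cut edges: c→d (10), c→f (6), e→t (3); capacity 10 + 6 + 3 = 19.
This cut is saturated, so no flow can exceed 19.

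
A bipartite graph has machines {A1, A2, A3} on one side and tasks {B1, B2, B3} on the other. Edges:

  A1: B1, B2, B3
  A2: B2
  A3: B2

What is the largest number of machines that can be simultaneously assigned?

2

Unit-capacity flow: source→left, listed edges, right→sink; max matching = max flow.
Augmenting path A1→B1 (+1); matched 1.
Augmenting path A2→B2 (+1); matched 2.
No augmenting path remains; maximum matching = 2.
König certificate: {A1, B2} is a vertex cover of size 2 (every listed pair touches it), so no matching can be larger.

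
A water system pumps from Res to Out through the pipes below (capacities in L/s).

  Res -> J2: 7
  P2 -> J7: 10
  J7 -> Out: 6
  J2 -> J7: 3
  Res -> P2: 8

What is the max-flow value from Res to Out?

6

Augment Res→J2→J7→Out: bottleneck 3, flow now 3.
Augment Res→P2→J7→Out: bottleneck 3, flow now 6.
No augmenting path remains; maximum flow = 6.
In the residual graph, reachable from Res: {Res, J2, P2, J7}.
Min-cut edges: J7→Out (6); capacity 6 = 6.
This cut is saturated, so no flow can exceed 6.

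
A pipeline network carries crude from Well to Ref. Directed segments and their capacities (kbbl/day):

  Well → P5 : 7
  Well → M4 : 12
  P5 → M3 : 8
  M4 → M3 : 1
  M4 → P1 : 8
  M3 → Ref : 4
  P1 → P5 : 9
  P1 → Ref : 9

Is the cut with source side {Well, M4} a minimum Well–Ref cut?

No — its capacity is 16, but the minimum cut has capacity 12.

Given cut capacity: 7 + 1 + 8 = 16.
Augment Well→P5→M3→Ref: bottleneck 4, flow now 4.
Augment Well→M4→P1→Ref: bottleneck 8, flow now 12.
No augmenting path remains; maximum flow = 12.
In the residual graph, reachable from Well: {Well, P5, M4, M3}.
Min-cut edges: M4→P1 (8), M3→Ref (4); capacity 8 + 4 = 12.
Cut capacity 16 exceeds the max flow 12, so it is not minimum.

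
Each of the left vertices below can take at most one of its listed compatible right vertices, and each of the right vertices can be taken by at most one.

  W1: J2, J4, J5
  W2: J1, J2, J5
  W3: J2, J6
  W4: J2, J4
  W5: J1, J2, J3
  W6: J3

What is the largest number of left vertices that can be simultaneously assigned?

Unit-capacity flow: source→left, listed edges, right→sink; max matching = max flow.
Augmenting path W1→J2 (+1); matched 1.
Augmenting path W2→J1 (+1); matched 2.
Augmenting path W3→J6 (+1); matched 3.
Augmenting path W4→J4 (+1); matched 4.
Augmenting path W5→J3 (+1); matched 5.
Augmenting path W6→J3→W5→J1→W2→J5 (+1); matched 6.
No augmenting path remains; maximum matching = 6.
König certificate: {W1, W2, W3, W4, W5, W6} is a vertex cover of size 6 (every listed pair touches it), so no matching can be larger.

6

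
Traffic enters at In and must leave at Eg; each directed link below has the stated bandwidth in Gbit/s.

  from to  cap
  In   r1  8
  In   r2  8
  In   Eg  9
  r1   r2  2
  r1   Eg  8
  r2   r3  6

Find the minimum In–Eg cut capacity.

Augment In→Eg: bottleneck 9, flow now 9.
Augment In→r1→Eg: bottleneck 8, flow now 17.
No augmenting path remains; maximum flow = 17.
By max-flow min-cut, the minimum cut capacity equals the max flow.
In the residual graph, reachable from In: {In, r2, r3}.
Min-cut edges: In→r1 (8), In→Eg (9); capacity 8 + 9 = 17.

17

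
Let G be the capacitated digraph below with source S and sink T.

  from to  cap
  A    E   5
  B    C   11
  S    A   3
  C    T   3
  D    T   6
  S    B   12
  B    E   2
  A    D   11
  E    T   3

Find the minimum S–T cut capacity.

8

Augment S→A→D→T: bottleneck 3, flow now 3.
Augment S→B→C→T: bottleneck 3, flow now 6.
Augment S→B→E→T: bottleneck 2, flow now 8.
No augmenting path remains; maximum flow = 8.
By max-flow min-cut, the minimum cut capacity equals the max flow.
In the residual graph, reachable from S: {S, B, C}.
Min-cut edges: S→A (3), B→E (2), C→T (3); capacity 3 + 2 + 3 = 8.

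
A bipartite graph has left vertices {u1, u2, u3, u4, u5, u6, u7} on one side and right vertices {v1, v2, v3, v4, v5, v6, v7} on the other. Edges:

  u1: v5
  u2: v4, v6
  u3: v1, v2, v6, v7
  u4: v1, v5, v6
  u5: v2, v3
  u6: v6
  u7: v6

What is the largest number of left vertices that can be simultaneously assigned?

6

Unit-capacity flow: source→left, listed edges, right→sink; max matching = max flow.
Augmenting path u1→v5 (+1); matched 1.
Augmenting path u2→v4 (+1); matched 2.
Augmenting path u3→v1 (+1); matched 3.
Augmenting path u4→v6 (+1); matched 4.
Augmenting path u5→v2 (+1); matched 5.
Augmenting path u6→v6→u4→v1→u3→v7 (+1); matched 6.
No augmenting path remains; maximum matching = 6.
König certificate: {u1, u2, u3, u4, u5, v6} is a vertex cover of size 6 (every listed pair touches it), so no matching can be larger.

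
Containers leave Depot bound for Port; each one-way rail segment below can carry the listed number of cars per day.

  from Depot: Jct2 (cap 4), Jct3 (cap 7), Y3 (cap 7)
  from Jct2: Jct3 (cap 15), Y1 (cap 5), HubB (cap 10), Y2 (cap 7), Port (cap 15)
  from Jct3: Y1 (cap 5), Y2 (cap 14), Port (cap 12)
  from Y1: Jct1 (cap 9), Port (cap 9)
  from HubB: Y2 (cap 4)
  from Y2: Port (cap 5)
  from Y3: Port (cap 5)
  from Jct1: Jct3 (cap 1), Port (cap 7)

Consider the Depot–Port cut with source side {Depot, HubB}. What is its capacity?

22

Edges leaving {Depot, HubB}: Depot→Jct2 (4), Depot→Jct3 (7), Depot→Y3 (7), HubB→Y2 (4).
Cut capacity = 4 + 7 + 7 + 4 = 22.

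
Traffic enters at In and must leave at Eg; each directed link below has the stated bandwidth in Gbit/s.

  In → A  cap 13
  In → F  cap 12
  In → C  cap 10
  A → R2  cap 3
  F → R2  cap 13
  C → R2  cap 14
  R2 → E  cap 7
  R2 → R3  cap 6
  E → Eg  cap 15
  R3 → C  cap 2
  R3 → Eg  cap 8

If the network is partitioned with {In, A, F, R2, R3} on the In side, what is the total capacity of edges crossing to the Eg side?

Edges leaving {In, A, F, R2, R3}: In→C (10), R2→E (7), R3→C (2), R3→Eg (8).
Cut capacity = 10 + 7 + 2 + 8 = 27.

27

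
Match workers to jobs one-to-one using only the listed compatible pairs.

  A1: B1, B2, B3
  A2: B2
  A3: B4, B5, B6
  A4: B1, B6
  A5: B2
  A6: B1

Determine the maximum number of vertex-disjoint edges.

Unit-capacity flow: source→left, listed edges, right→sink; max matching = max flow.
Augmenting path A1→B1 (+1); matched 1.
Augmenting path A2→B2 (+1); matched 2.
Augmenting path A3→B4 (+1); matched 3.
Augmenting path A4→B6 (+1); matched 4.
Augmenting path A6→B1→A1→B3 (+1); matched 5.
No augmenting path remains; maximum matching = 5.
König certificate: {A1, A3, A4, A6, B2} is a vertex cover of size 5 (every listed pair touches it), so no matching can be larger.

5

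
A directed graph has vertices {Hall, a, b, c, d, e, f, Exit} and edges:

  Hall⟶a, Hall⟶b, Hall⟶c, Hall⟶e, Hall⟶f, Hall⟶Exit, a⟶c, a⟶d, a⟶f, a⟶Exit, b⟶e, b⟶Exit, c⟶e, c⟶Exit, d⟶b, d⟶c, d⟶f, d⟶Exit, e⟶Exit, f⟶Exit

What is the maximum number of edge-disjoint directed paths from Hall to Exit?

6

Assign every edge capacity 1; by Menger, the answer equals the max flow.
Path Hall→Exit (+1); total 1.
Path Hall→a→Exit (+1); total 2.
Path Hall→b→Exit (+1); total 3.
Path Hall→c→Exit (+1); total 4.
Path Hall→e→Exit (+1); total 5.
Path Hall→f→Exit (+1); total 6.
No residual Hall→Exit path; max flow = 6.
Certifying cut of size 6: {Hall→Exit, Hall→a, Hall→b, Hall→c, Hall→e, Hall→f}.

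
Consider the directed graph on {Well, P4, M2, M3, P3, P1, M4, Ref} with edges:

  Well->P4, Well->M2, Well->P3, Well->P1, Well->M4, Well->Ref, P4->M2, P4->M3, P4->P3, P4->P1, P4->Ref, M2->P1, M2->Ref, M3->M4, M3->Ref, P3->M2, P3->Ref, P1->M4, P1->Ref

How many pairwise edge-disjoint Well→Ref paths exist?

Assign every edge capacity 1; by Menger, the answer equals the max flow.
Path Well→Ref (+1); total 1.
Path Well→P4→Ref (+1); total 2.
Path Well→M2→Ref (+1); total 3.
Path Well→P3→Ref (+1); total 4.
Path Well→P1→Ref (+1); total 5.
No residual Well→Ref path; max flow = 5.
Certifying cut of size 5: {Well→M2, Well→P1, Well→P3, Well→P4, Well→Ref}.

5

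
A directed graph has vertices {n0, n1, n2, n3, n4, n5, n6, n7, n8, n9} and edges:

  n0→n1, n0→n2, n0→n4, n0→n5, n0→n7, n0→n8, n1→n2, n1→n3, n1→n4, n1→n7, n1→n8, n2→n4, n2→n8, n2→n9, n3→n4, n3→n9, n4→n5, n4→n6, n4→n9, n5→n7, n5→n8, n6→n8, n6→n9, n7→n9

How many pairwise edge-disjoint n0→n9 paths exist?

4

Assign every edge capacity 1; by Menger, the answer equals the max flow.
Path n0→n2→n9 (+1); total 1.
Path n0→n4→n9 (+1); total 2.
Path n0→n7→n9 (+1); total 3.
Path n0→n1→n3→n9 (+1); total 4.
No residual n0→n9 path; max flow = 4.
Certifying cut of size 4: {n0→n1, n0→n2, n0→n4, n7→n9}.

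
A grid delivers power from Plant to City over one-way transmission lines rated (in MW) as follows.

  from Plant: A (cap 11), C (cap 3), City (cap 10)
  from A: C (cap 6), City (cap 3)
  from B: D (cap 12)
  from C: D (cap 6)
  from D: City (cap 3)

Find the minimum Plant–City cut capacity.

Augment Plant→City: bottleneck 10, flow now 10.
Augment Plant→A→City: bottleneck 3, flow now 13.
Augment Plant→C→D→City: bottleneck 3, flow now 16.
No augmenting path remains; maximum flow = 16.
By max-flow min-cut, the minimum cut capacity equals the max flow.
In the residual graph, reachable from Plant: {Plant, A, C, D}.
Min-cut edges: Plant→City (10), A→City (3), D→City (3); capacity 10 + 3 + 3 = 16.

16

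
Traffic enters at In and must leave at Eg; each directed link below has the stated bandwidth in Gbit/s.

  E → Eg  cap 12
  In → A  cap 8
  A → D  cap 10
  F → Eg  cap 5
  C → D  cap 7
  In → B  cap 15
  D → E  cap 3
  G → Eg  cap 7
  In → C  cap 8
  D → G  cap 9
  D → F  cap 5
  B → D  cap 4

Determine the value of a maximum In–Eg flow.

Augment In→A→D→E→Eg: bottleneck 3, flow now 3.
Augment In→A→D→F→Eg: bottleneck 5, flow now 8.
Augment In→B→D→G→Eg: bottleneck 4, flow now 12.
Augment In→C→D→G→Eg: bottleneck 3, flow now 15.
No augmenting path remains; maximum flow = 15.
In the residual graph, reachable from In: {In, A, B, C, D, G}.
Min-cut edges: D→E (3), D→F (5), G→Eg (7); capacity 3 + 5 + 7 = 15.
This cut is saturated, so no flow can exceed 15.

15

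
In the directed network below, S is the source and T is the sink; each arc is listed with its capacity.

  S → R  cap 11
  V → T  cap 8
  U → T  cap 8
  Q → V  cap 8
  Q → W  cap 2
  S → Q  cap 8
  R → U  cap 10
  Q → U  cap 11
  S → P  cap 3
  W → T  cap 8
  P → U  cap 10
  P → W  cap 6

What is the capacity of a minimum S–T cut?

19

Augment S→P→U→T: bottleneck 3, flow now 3.
Augment S→Q→U→T: bottleneck 5, flow now 8.
Augment S→Q→V→T: bottleneck 3, flow now 11.
Augment S→R→U→P→W→T: bottleneck 3, flow now 14. (uses reverse residual edge)
Augment S→R→U→Q→V→T: bottleneck 5, flow now 19. (uses reverse residual edge)
No augmenting path remains; maximum flow = 19.
By max-flow min-cut, the minimum cut capacity equals the max flow.
In the residual graph, reachable from S: {S, R, U}.
Min-cut edges: S→P (3), S→Q (8), U→T (8); capacity 3 + 8 + 8 = 19.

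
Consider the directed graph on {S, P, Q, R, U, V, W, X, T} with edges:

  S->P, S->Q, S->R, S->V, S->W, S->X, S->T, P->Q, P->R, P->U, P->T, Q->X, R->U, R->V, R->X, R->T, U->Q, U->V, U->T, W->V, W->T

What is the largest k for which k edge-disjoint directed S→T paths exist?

Assign every edge capacity 1; by Menger, the answer equals the max flow.
Path S→T (+1); total 1.
Path S→P→T (+1); total 2.
Path S→R→T (+1); total 3.
Path S→W→T (+1); total 4.
No residual S→T path; max flow = 4.
Certifying cut of size 4: {S→P, S→R, S→T, S→W}.

4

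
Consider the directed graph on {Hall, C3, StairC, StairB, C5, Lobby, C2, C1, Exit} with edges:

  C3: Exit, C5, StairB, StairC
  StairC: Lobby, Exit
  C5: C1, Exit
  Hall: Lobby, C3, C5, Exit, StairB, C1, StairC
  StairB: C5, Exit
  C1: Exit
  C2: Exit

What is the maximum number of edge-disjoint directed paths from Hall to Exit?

Assign every edge capacity 1; by Menger, the answer equals the max flow.
Path Hall→Exit (+1); total 1.
Path Hall→C3→Exit (+1); total 2.
Path Hall→StairC→Exit (+1); total 3.
Path Hall→StairB→Exit (+1); total 4.
Path Hall→C5→Exit (+1); total 5.
Path Hall→C1→Exit (+1); total 6.
No residual Hall→Exit path; max flow = 6.
Certifying cut of size 6: {Hall→C1, Hall→C3, Hall→C5, Hall→Exit, Hall→StairB, Hall→StairC}.

6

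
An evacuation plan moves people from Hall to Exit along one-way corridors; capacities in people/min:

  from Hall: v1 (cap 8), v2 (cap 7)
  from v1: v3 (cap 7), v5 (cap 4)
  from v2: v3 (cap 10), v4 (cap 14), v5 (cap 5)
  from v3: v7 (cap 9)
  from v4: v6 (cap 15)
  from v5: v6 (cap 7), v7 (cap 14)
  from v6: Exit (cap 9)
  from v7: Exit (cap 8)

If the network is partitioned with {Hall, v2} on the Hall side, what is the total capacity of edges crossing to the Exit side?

37

Edges leaving {Hall, v2}: Hall→v1 (8), v2→v3 (10), v2→v4 (14), v2→v5 (5).
Cut capacity = 8 + 10 + 14 + 5 = 37.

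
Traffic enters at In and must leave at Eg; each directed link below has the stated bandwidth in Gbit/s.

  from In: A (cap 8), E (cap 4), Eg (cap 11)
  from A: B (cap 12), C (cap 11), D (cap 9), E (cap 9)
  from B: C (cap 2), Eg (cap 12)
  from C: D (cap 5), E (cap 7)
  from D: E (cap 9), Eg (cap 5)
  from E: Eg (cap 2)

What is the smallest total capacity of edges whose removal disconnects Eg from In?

Augment In→Eg: bottleneck 11, flow now 11.
Augment In→E→Eg: bottleneck 2, flow now 13.
Augment In→A→B→Eg: bottleneck 8, flow now 21.
No augmenting path remains; maximum flow = 21.
By max-flow min-cut, the minimum cut capacity equals the max flow.
In the residual graph, reachable from In: {In, E}.
Min-cut edges: In→A (8), In→Eg (11), E→Eg (2); capacity 8 + 11 + 2 = 21.

21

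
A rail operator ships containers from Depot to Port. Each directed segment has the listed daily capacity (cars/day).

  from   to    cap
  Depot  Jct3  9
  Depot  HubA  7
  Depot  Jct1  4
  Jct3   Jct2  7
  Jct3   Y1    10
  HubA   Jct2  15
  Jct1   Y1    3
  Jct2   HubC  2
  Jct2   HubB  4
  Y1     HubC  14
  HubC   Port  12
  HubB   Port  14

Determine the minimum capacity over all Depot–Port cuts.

16

Augment Depot→Jct3→Jct2→HubC→Port: bottleneck 2, flow now 2.
Augment Depot→Jct3→Jct2→HubB→Port: bottleneck 4, flow now 6.
Augment Depot→Jct3→Y1→HubC→Port: bottleneck 3, flow now 9.
Augment Depot→Jct1→Y1→HubC→Port: bottleneck 3, flow now 12.
Augment Depot→HubA→Jct2→Jct3→Y1→HubC→Port: bottleneck 4, flow now 16. (uses reverse residual edge)
No augmenting path remains; maximum flow = 16.
By max-flow min-cut, the minimum cut capacity equals the max flow.
In the residual graph, reachable from Depot: {Depot, Jct3, HubA, Jct1, Jct2, Y1, HubC}.
Min-cut edges: Jct2→HubB (4), HubC→Port (12); capacity 4 + 12 = 16.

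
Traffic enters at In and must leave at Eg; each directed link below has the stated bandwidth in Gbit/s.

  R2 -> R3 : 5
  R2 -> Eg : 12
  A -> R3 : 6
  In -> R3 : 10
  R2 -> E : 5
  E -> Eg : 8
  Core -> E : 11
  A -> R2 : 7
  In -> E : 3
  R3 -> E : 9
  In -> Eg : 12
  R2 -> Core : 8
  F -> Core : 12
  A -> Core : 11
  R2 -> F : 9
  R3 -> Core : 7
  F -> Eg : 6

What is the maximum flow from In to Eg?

Augment In→Eg: bottleneck 12, flow now 12.
Augment In→E→Eg: bottleneck 3, flow now 15.
Augment In→R3→E→Eg: bottleneck 5, flow now 20.
No augmenting path remains; maximum flow = 20.
In the residual graph, reachable from In: {In, R3, Core, E}.
Min-cut edges: In→Eg (12), E→Eg (8); capacity 12 + 8 = 20.
This cut is saturated, so no flow can exceed 20.

20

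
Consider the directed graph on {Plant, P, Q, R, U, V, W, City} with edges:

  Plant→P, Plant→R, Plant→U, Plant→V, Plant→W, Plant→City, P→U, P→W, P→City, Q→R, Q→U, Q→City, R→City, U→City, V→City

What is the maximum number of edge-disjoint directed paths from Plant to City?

Assign every edge capacity 1; by Menger, the answer equals the max flow.
Path Plant→City (+1); total 1.
Path Plant→P→City (+1); total 2.
Path Plant→R→City (+1); total 3.
Path Plant→U→City (+1); total 4.
Path Plant→V→City (+1); total 5.
No residual Plant→City path; max flow = 5.
Certifying cut of size 5: {Plant→City, Plant→P, Plant→R, Plant→U, Plant→V}.

5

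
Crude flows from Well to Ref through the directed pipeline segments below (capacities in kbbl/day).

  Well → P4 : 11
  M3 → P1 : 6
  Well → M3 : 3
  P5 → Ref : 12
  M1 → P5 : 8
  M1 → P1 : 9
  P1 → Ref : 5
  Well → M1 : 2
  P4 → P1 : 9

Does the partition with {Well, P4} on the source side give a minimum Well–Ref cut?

No — its capacity is 14, but the minimum cut has capacity 7.

Given cut capacity: 2 + 3 + 9 = 14.
Augment Well→M1→P1→Ref: bottleneck 2, flow now 2.
Augment Well→P4→P1→Ref: bottleneck 3, flow now 5.
Augment Well→P4→P1→M1→P5→Ref: bottleneck 2, flow now 7. (uses reverse residual edge)
No augmenting path remains; maximum flow = 7.
In the residual graph, reachable from Well: {Well, P4, M3, P1}.
Min-cut edges: Well→M1 (2), P1→Ref (5); capacity 2 + 5 = 7.
Cut capacity 14 exceeds the max flow 7, so it is not minimum.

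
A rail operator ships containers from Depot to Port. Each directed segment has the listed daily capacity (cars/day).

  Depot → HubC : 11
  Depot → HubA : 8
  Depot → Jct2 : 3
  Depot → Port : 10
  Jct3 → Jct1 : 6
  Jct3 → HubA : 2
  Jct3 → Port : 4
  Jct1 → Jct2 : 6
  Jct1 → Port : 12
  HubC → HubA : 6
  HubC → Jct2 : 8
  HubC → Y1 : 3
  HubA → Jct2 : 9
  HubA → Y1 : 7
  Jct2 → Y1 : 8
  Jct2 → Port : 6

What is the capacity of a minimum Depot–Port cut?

16

Augment Depot→Port: bottleneck 10, flow now 10.
Augment Depot→Jct2→Port: bottleneck 3, flow now 13.
Augment Depot→HubC→Jct2→Port: bottleneck 3, flow now 16.
No augmenting path remains; maximum flow = 16.
By max-flow min-cut, the minimum cut capacity equals the max flow.
In the residual graph, reachable from Depot: {Depot, HubC, HubA, Jct2, Y1}.
Min-cut edges: Depot→Port (10), Jct2→Port (6); capacity 10 + 6 = 16.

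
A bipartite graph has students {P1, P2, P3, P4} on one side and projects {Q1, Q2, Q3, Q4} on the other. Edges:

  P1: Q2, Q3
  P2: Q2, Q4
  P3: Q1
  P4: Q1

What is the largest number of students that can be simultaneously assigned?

Unit-capacity flow: source→left, listed edges, right→sink; max matching = max flow.
Augmenting path P1→Q2 (+1); matched 1.
Augmenting path P2→Q4 (+1); matched 2.
Augmenting path P3→Q1 (+1); matched 3.
No augmenting path remains; maximum matching = 3.
König certificate: {P1, P2, Q1} is a vertex cover of size 3 (every listed pair touches it), so no matching can be larger.

3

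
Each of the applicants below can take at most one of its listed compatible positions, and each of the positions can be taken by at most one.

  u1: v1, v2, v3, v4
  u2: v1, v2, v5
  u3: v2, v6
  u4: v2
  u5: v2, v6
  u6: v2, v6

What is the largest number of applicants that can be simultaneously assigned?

Unit-capacity flow: source→left, listed edges, right→sink; max matching = max flow.
Augmenting path u1→v1 (+1); matched 1.
Augmenting path u2→v2 (+1); matched 2.
Augmenting path u3→v6 (+1); matched 3.
Augmenting path u4→v2→u2→v5 (+1); matched 4.
No augmenting path remains; maximum matching = 4.
König certificate: {u1, u2, v2, v6} is a vertex cover of size 4 (every listed pair touches it), so no matching can be larger.

4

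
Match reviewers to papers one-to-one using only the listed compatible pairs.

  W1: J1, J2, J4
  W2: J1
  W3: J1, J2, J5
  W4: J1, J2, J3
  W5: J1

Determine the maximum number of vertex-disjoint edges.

Unit-capacity flow: source→left, listed edges, right→sink; max matching = max flow.
Augmenting path W1→J1 (+1); matched 1.
Augmenting path W3→J2 (+1); matched 2.
Augmenting path W4→J3 (+1); matched 3.
Augmenting path W2→J1→W1→J4 (+1); matched 4.
No augmenting path remains; maximum matching = 4.
König certificate: {W1, W3, W4, J1} is a vertex cover of size 4 (every listed pair touches it), so no matching can be larger.

4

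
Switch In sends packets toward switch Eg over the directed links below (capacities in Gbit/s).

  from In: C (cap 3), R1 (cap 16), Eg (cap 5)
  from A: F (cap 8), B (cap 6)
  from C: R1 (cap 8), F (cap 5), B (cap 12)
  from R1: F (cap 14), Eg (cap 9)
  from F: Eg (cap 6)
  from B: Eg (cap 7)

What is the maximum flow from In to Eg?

23

Augment In→Eg: bottleneck 5, flow now 5.
Augment In→R1→Eg: bottleneck 9, flow now 14.
Augment In→C→F→Eg: bottleneck 3, flow now 17.
Augment In→R1→F→Eg: bottleneck 3, flow now 20.
Augment In→R1→F→C→B→Eg: bottleneck 3, flow now 23. (uses reverse residual edge)
No augmenting path remains; maximum flow = 23.
In the residual graph, reachable from In: {In, R1, F}.
Min-cut edges: In→C (3), In→Eg (5), R1→Eg (9), F→Eg (6); capacity 3 + 5 + 9 + 6 = 23.
This cut is saturated, so no flow can exceed 23.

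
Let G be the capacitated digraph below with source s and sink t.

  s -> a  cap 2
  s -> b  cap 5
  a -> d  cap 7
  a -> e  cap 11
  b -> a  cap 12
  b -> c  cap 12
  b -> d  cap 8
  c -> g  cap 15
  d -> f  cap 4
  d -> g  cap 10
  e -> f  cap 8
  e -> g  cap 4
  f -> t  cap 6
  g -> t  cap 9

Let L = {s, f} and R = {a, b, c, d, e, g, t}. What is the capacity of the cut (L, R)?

Edges leaving {s, f}: s→a (2), s→b (5), f→t (6).
Cut capacity = 2 + 5 + 6 = 13.

13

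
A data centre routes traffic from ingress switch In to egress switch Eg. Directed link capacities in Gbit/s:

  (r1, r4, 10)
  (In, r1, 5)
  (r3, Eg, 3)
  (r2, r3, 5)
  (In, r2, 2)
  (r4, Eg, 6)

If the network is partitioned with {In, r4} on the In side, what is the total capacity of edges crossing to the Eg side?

Edges leaving {In, r4}: In→r1 (5), In→r2 (2), r4→Eg (6).
Cut capacity = 5 + 2 + 6 = 13.

13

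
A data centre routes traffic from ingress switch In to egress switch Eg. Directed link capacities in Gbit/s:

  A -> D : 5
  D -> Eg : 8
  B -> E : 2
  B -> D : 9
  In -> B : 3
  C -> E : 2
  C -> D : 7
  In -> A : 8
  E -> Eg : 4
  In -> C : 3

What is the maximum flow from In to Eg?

11

Augment In→A→D→Eg: bottleneck 5, flow now 5.
Augment In→B→D→Eg: bottleneck 3, flow now 8.
Augment In→C→E→Eg: bottleneck 2, flow now 10.
Augment In→C→D→B→E→Eg: bottleneck 1, flow now 11. (uses reverse residual edge)
No augmenting path remains; maximum flow = 11.
In the residual graph, reachable from In: {In, A}.
Min-cut edges: In→B (3), In→C (3), A→D (5); capacity 3 + 3 + 5 = 11.
This cut is saturated, so no flow can exceed 11.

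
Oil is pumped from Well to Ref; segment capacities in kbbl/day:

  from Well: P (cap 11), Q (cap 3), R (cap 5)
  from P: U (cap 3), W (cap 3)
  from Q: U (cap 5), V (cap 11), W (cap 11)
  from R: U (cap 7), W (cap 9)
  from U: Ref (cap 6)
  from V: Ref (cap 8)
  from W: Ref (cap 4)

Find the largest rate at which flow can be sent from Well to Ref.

Augment Well→P→U→Ref: bottleneck 3, flow now 3.
Augment Well→P→W→Ref: bottleneck 3, flow now 6.
Augment Well→Q→U→Ref: bottleneck 3, flow now 9.
Augment Well→R→W→Ref: bottleneck 1, flow now 10.
Augment Well→R→U→Q→V→Ref: bottleneck 3, flow now 13. (uses reverse residual edge)
No augmenting path remains; maximum flow = 13.
In the residual graph, reachable from Well: {Well, P, R, U, W}.
Min-cut edges: Well→Q (3), U→Ref (6), W→Ref (4); capacity 3 + 6 + 4 = 13.
This cut is saturated, so no flow can exceed 13.

13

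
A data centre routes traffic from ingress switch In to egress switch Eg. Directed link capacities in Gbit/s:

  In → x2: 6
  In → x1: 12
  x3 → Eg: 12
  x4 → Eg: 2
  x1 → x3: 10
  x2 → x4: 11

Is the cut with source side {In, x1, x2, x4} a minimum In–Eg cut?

Given cut capacity: 10 + 2 = 12.
Augment In→x1→x3→Eg: bottleneck 10, flow now 10.
Augment In→x2→x4→Eg: bottleneck 2, flow now 12.
No augmenting path remains; maximum flow = 12.
Cut capacity 12 equals the max flow, so it is a minimum cut.

Yes — it is a minimum cut (capacity 12).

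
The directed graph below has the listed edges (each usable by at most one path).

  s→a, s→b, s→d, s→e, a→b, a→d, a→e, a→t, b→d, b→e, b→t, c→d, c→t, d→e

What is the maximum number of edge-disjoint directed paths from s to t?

Assign every edge capacity 1; by Menger, the answer equals the max flow.
Path s→a→t (+1); total 1.
Path s→b→t (+1); total 2.
No residual s→t path; max flow = 2.
Certifying cut of size 2: {s→a, s→b}.

2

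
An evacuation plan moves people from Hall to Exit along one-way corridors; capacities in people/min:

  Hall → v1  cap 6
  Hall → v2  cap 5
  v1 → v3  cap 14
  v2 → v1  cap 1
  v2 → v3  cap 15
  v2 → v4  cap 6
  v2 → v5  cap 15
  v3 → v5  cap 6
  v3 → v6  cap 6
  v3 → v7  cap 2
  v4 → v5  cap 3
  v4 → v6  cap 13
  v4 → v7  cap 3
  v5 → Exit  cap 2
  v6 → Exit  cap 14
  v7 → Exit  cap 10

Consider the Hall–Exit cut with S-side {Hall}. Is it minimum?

Yes — it is a minimum cut (capacity 11).

Given cut capacity: 6 + 5 = 11.
Augment Hall→v2→v5→Exit: bottleneck 2, flow now 2.
Augment Hall→v1→v3→v6→Exit: bottleneck 6, flow now 8.
Augment Hall→v2→v3→v7→Exit: bottleneck 2, flow now 10.
Augment Hall→v2→v4→v6→Exit: bottleneck 1, flow now 11.
No augmenting path remains; maximum flow = 11.
Cut capacity 11 equals the max flow, so it is a minimum cut.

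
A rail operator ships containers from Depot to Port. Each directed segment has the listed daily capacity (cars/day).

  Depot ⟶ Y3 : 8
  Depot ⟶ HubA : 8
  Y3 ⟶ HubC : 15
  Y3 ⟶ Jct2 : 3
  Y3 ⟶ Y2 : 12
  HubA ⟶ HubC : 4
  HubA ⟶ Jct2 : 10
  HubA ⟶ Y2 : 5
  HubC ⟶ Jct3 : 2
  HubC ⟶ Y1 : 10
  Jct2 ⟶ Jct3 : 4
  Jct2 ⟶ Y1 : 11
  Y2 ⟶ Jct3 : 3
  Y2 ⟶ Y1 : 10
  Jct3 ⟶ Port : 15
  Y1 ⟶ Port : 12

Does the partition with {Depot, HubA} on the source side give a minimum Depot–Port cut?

Given cut capacity: 8 + 4 + 10 + 5 = 27.
Augment Depot→Y3→HubC→Jct3→Port: bottleneck 2, flow now 2.
Augment Depot→Y3→HubC→Y1→Port: bottleneck 6, flow now 8.
Augment Depot→HubA→HubC→Y1→Port: bottleneck 4, flow now 12.
Augment Depot→HubA→Jct2→Jct3→Port: bottleneck 4, flow now 16.
No augmenting path remains; maximum flow = 16.
In the residual graph, reachable from Depot: {Depot}.
Min-cut edges: Depot→Y3 (8), Depot→HubA (8); capacity 8 + 8 = 16.
Cut capacity 27 exceeds the max flow 16, so it is not minimum.

No — its capacity is 27, but the minimum cut has capacity 16.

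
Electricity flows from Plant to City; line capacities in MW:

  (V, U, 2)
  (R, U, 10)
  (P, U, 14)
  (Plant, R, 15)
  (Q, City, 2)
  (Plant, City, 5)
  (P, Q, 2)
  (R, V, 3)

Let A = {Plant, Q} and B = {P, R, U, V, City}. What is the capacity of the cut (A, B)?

22

Edges leaving {Plant, Q}: Plant→R (15), Plant→City (5), Q→City (2).
Cut capacity = 15 + 5 + 2 = 22.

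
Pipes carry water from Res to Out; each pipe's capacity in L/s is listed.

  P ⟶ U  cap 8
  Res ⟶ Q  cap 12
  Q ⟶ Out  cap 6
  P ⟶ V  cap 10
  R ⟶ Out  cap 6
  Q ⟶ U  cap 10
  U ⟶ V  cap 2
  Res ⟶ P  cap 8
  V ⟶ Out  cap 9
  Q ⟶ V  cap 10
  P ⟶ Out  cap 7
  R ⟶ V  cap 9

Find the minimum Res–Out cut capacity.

20

Augment Res→P→Out: bottleneck 7, flow now 7.
Augment Res→Q→Out: bottleneck 6, flow now 13.
Augment Res→P→V→Out: bottleneck 1, flow now 14.
Augment Res→Q→V→Out: bottleneck 6, flow now 20.
No augmenting path remains; maximum flow = 20.
By max-flow min-cut, the minimum cut capacity equals the max flow.
In the residual graph, reachable from Res: {Res}.
Min-cut edges: Res→P (8), Res→Q (12); capacity 8 + 12 = 20.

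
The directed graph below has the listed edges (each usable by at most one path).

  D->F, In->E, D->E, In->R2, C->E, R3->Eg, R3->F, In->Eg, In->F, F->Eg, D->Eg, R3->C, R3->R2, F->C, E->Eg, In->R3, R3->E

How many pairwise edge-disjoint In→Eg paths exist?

Assign every edge capacity 1; by Menger, the answer equals the max flow.
Path In→Eg (+1); total 1.
Path In→R3→Eg (+1); total 2.
Path In→F→Eg (+1); total 3.
Path In→E→Eg (+1); total 4.
No residual In→Eg path; max flow = 4.
Certifying cut of size 4: {In→E, In→Eg, In→F, In→R3}.

4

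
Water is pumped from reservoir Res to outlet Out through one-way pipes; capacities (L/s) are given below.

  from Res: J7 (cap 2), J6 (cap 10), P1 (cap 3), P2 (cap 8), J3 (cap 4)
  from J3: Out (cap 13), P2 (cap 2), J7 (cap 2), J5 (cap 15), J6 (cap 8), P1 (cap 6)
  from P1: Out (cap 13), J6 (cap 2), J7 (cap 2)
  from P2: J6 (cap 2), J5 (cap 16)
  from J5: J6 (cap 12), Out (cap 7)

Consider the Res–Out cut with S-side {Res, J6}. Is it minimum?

No — its capacity is 17, but the minimum cut has capacity 14.

Given cut capacity: 4 + 3 + 8 + 2 = 17.
Augment Res→J3→Out: bottleneck 4, flow now 4.
Augment Res→P1→Out: bottleneck 3, flow now 7.
Augment Res→P2→J5→Out: bottleneck 7, flow now 14.
No augmenting path remains; maximum flow = 14.
In the residual graph, reachable from Res: {Res, P2, J7, J5, J6}.
Min-cut edges: Res→J3 (4), Res→P1 (3), J5→Out (7); capacity 4 + 3 + 7 = 14.
Cut capacity 17 exceeds the max flow 14, so it is not minimum.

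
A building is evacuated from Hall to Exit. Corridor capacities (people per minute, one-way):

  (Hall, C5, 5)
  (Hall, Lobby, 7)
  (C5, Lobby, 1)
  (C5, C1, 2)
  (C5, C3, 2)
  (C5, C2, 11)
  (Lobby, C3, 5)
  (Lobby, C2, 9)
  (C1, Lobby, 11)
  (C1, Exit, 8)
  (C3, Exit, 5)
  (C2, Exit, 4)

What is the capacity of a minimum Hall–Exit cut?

Augment Hall→C5→C1→Exit: bottleneck 2, flow now 2.
Augment Hall→C5→C3→Exit: bottleneck 2, flow now 4.
Augment Hall→C5→C2→Exit: bottleneck 1, flow now 5.
Augment Hall→Lobby→C3→Exit: bottleneck 3, flow now 8.
Augment Hall→Lobby→C2→Exit: bottleneck 3, flow now 11.
No augmenting path remains; maximum flow = 11.
By max-flow min-cut, the minimum cut capacity equals the max flow.
In the residual graph, reachable from Hall: {Hall, C5, Lobby, C3, C2}.
Min-cut edges: C5→C1 (2), C3→Exit (5), C2→Exit (4); capacity 2 + 5 + 4 = 11.

11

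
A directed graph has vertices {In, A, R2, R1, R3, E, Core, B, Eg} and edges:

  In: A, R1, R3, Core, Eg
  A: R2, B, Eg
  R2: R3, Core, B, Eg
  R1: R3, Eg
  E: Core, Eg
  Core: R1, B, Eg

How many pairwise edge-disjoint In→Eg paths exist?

4

Assign every edge capacity 1; by Menger, the answer equals the max flow.
Path In→Eg (+1); total 1.
Path In→A→Eg (+1); total 2.
Path In→R1→Eg (+1); total 3.
Path In→Core→Eg (+1); total 4.
No residual In→Eg path; max flow = 4.
Certifying cut of size 4: {In→A, In→Core, In→Eg, In→R1}.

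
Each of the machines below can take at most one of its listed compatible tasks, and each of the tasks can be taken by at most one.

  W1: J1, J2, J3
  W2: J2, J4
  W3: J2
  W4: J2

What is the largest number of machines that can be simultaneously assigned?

Unit-capacity flow: source→left, listed edges, right→sink; max matching = max flow.
Augmenting path W1→J1 (+1); matched 1.
Augmenting path W2→J2 (+1); matched 2.
Augmenting path W3→J2→W2→J4 (+1); matched 3.
No augmenting path remains; maximum matching = 3.
König certificate: {W1, W2, J2} is a vertex cover of size 3 (every listed pair touches it), so no matching can be larger.

3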